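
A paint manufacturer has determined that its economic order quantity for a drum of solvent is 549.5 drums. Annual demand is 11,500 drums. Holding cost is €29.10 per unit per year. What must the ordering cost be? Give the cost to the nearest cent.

Invert the EOQ relation Q*² = 2DS/H.
From Q* = √(2DS/H): S = Q*²H / (2D) = 549.5² × 29.1 / (2 × 11,500) = 382.0327.

S ≈ €382.03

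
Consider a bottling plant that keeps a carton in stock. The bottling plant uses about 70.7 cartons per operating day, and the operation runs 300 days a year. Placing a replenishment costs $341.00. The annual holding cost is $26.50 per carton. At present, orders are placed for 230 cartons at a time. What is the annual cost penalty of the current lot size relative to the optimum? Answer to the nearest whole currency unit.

Extra cost ≈ $14,915 per year

Annual demand D = 70.7 × 300 = 21,210.
EOQ = √(2DS/H) = √(2 × 21,210 × 341 / 26.5) ≈ 738.82.
Cost at Q* = (D/Q*)S + (Q*/2)H = √(2DSH) ≈ $19,578.77.
Cost at Q = 230: (21,210/230)×341 + (230/2)×26.5 = $31,446.13 + $3,047.50 = $34,493.63.
Excess = $34,493.63 − $19,578.77 = $14,914.86.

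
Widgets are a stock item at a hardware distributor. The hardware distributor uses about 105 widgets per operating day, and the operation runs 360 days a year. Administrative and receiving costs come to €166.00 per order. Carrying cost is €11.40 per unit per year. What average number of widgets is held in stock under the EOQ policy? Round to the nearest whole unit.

Annual demand D = 105 × 360 = 37,800.
The optimal lot size = √(2DS/H) = √(2 × 37,800 × 166 / 11.4) ≈ 1049.21.
Average inventory = Q*/2 ≈ 1049.21 / 2 = 524.605.

Average inventory ≈ 525 widgets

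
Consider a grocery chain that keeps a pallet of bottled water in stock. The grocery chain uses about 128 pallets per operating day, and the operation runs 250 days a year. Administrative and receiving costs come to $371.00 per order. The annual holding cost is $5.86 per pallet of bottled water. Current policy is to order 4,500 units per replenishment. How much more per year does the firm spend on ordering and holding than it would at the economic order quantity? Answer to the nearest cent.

Annual demand D = 128 × 250 = 32,000.
EOQ = √(2DS/H) = √(2 × 32,000 × 371 / 5.86) ≈ 2012.93.
Cost at Q* = (D/Q*)S + (Q*/2)H = √(2DSH) ≈ $11,795.76.
Cost at Q = 4,500: (32,000/4,500)×371 + (4,500/2)×5.86 = $2,638.22 + $13,185.00 = $15,823.22.
Excess = $15,823.22 − $11,795.76 = $4,027.47.

Extra cost ≈ $4,027.47 per year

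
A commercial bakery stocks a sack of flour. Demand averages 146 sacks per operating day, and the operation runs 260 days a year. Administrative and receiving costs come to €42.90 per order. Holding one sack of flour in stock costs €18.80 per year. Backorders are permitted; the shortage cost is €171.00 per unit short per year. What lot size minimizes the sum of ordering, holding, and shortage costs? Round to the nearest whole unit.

Q* ≈ 439 sacks

Annual demand D = 146 × 260 = 37,960.
With planned backorders, Q* = √(2DS/H) · √((H+B)/B).
√(2DS/H) = √(2 × 37,960 × 42.9 / 18.8) = 416.225.
√((H+B)/B) = √((18.8+171)/171) = 1.0535.
Q* ≈ 438.508.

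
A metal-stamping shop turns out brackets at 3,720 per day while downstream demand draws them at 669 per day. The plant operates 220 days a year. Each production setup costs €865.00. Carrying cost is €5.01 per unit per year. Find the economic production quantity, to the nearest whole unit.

Q* ≈ 7,872 brackets

Annual demand D = 669 × 220 = 147,180.
Production build-up factor (1 − d/p) = 1 − 669/3,720 = 0.8202.
Q* = √(2DS / (H(1 − d/p))) = √(2 × 147,180 × 865 / (5.01 × 0.8202)).
= √(254,621,400 / 4.109) ≈ 7871.889.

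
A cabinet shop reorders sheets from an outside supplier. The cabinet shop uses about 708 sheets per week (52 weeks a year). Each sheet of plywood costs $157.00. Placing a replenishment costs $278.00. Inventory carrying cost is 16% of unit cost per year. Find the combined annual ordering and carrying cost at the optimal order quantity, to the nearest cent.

Annual demand D = 708 × 52 = 36,816.
Holding cost H = 0.16 × $157.00 = $25.1200 per unit per year.
The optimal lot size = √(2DS/H) = √(2 × 36,816 × 278 / 25.12) ≈ 902.71.
At the optimum the two cost components are equal, so total cost = 2·(Q*/2)H = Q*·H.
Minimum total = √(2DSH) = √(2 × 36,816 × 278 × 25.12) ≈ 22675.951.

TC* ≈ $22,675.95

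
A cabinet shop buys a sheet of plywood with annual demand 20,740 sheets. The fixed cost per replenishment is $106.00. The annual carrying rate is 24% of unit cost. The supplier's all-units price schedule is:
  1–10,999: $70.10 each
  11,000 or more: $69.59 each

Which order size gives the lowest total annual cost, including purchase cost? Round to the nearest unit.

Holding cost per unit per year at price C is H = 0.24·C.
Evaluate total cost at each tier's feasible EOQ or, if the EOQ is below the tier, at the tier's minimum quantity.
EOQ at $70.10 = 511.2 (feasible in tier 1): TC = 20,740×$70.10 + (20,740/511.2)×106 + (511.2/2)×0.24×$70.10 = $1,462,474.76.
EOQ at $69.59 = 513.1 < 11000, so use break Q=11000: TC = 20,740×$69.59 + (20,740/11000.0)×106 + (11000.0/2)×0.24×$69.59 = $1,535,355.26.
Lowest total cost is $1,462,474.76 at Q = 511.2.

Q* ≈ 511 sheets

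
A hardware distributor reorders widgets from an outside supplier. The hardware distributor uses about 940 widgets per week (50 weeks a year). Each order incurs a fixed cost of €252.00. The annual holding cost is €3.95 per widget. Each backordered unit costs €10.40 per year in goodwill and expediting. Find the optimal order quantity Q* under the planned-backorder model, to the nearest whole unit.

Q* ≈ 2,877 widgets

Annual demand D = 940 × 50 = 47,000.
With planned backorders, Q* = √(2DS/H) · √((H+B)/B).
√(2DS/H) = √(2 × 47,000 × 252 / 3.95) = 2448.870.
√((H+B)/B) = √((3.95+10.4)/10.4) = 1.1747.
Q* ≈ 2876.570.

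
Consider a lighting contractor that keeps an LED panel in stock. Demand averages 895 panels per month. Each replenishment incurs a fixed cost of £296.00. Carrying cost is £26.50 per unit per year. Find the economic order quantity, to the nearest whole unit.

Annual demand D = 895 × 12 = 10,740.
EOQ = √(2DS / H) = √(2 × 10,740 × 296 / 26.5).
= √(6,358,080 / 26.5) = √239,927.5472 ≈ 489.824.

Q* ≈ 490 panels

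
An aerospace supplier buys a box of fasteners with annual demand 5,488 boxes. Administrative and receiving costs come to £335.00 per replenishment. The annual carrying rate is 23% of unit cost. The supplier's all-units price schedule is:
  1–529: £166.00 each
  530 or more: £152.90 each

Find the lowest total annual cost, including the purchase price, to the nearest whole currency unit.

Holding cost per unit per year at price C is H = 0.23·C.
Evaluate total cost at each tier's feasible EOQ or, if the EOQ is below the tier, at the tier's minimum quantity.
EOQ at £166.00 = 310.3 (feasible in tier 1): TC = 5,488×£166.00 + (5,488/310.3)×335 + (310.3/2)×0.23×£166.00 = £922,856.47.
EOQ at £152.90 = 323.4 < 530, so use break Q=530: TC = 5,488×£152.90 + (5,488/530.0)×335 + (530.0/2)×0.23×£152.90 = £851,903.29.
Lowest total cost among the candidates is at Q = 530.0.

TC* ≈ £851,903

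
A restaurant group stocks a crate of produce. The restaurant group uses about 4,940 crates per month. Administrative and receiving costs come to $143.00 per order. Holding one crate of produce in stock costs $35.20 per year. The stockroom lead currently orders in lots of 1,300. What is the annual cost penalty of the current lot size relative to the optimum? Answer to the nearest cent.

Annual demand D = 4,940 × 12 = 59,280.
EOQ = √(2DS/H) = √(2 × 59,280 × 143 / 35.2) ≈ 694.01.
Cost at Q* = (D/Q*)S + (Q*/2)H = √(2DSH) ≈ $24,429.16.
Cost at Q = 1,300: (59,280/1,300)×143 + (1,300/2)×35.2 = $6,520.80 + $22,880.00 = $29,400.80.
Excess = $29,400.80 − $24,429.16 = $4,971.64.

Extra cost ≈ $4,971.64 per year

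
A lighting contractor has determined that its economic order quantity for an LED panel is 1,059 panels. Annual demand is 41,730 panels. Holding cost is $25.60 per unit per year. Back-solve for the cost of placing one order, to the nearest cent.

The basic EOQ model gives Q* = √(2DS/H); rearrange for the unknown.
From Q* = √(2DS/H): S = Q*²H / (2D) = 1,059² × 25.6 / (2 × 41,730) = 343.9961.

S ≈ $344.00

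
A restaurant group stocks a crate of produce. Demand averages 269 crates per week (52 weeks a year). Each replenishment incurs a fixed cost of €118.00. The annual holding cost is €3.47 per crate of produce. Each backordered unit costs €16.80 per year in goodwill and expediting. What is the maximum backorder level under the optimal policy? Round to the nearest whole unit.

Annual demand D = 269 × 52 = 13,988.
With planned backorders, Q* = √(2DS/H) · √((H+B)/B).
√(2DS/H) = √(2 × 13,988 × 118 / 3.47) = 975.369.
√((H+B)/B) = √((3.47+16.8)/16.8) = 1.0984.
Q* ≈ 1071.375.
S* = Q* · H/(H+B) = 1071.375 × 3.47/20.27 ≈ 183.407.

S* ≈ 183 crates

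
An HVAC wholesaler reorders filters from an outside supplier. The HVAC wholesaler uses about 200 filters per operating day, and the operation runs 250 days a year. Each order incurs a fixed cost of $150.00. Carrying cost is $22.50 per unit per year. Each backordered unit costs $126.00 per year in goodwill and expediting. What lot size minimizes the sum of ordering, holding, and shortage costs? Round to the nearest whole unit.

Q* ≈ 886 filters

Annual demand D = 200 × 250 = 50,000.
With planned backorders, Q* = √(2DS/H) · √((H+B)/B).
√(2DS/H) = √(2 × 50,000 × 150 / 22.5) = 816.497.
√((H+B)/B) = √((22.5+126)/126) = 1.0856.
Q* ≈ 886.405.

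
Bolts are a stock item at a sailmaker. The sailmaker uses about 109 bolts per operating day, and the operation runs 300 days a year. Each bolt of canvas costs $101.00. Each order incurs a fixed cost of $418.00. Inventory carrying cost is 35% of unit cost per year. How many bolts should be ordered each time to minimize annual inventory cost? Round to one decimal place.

Annual demand D = 109 × 300 = 32,700.
Holding cost H = 0.35 × $101.00 = $35.3500 per unit per year.
EOQ = √(2DS / H) = √(2 × 32,700 × 418 / 35.35).
= √(27,337,200 / 35.35) = √773,329.5615 ≈ 879.392.

Q* ≈ 879.4 bolts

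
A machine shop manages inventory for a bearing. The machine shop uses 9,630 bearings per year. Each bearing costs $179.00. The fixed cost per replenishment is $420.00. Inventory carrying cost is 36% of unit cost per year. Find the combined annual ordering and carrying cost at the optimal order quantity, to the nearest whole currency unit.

TC* ≈ $22,831

Holding cost H = 0.36 × $179.00 = $64.4400 per unit per year.
Q* = √(2DS/H) = √(2 × 9,630 × 420 / 64.44) ≈ 354.30.
At Q*, ordering cost (D/Q*)S equals holding cost (Q*/2)H, each = √(DSH/2).
Minimum total = √(2DSH) = √(2 × 9,630 × 420 × 64.44) ≈ 22831.295.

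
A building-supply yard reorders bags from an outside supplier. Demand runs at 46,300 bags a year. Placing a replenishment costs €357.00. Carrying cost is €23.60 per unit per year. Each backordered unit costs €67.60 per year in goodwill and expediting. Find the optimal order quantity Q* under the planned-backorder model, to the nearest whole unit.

Q* ≈ 1,375 bags

With planned backorders, Q* = √(2DS/H) · √((H+B)/B).
√(2DS/H) = √(2 × 46,300 × 357 / 23.6) = 1183.542.
√((H+B)/B) = √((23.6+67.6)/67.6) = 1.1615.
Q* ≈ 1374.699.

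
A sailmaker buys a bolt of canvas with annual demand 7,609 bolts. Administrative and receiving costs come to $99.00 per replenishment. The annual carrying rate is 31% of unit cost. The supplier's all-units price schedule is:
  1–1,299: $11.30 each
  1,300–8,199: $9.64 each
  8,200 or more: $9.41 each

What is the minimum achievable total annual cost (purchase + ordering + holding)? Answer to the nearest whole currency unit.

TC* ≈ $75,873

Holding cost per unit per year at price C is H = 0.31·C.
Evaluate total cost at each tier's feasible EOQ or, if the EOQ is below the tier, at the tier's minimum quantity.
EOQ at $11.30 = 655.8 (feasible in tier 1): TC = 7,609×$11.30 + (7,609/655.8)×99 + (655.8/2)×0.31×$11.30 = $88,278.99.
EOQ at $9.64 = 710.0 < 1300, so use break Q=1300: TC = 7,609×$9.64 + (7,609/1300.0)×99 + (1300.0/2)×0.31×$9.64 = $75,872.67.
EOQ at $9.41 = 718.7 < 8200, so use break Q=8200: TC = 7,609×$9.41 + (7,609/8200.0)×99 + (8200.0/2)×0.31×$9.41 = $83,652.66.
Lowest total cost among the candidates is at Q = 1300.0.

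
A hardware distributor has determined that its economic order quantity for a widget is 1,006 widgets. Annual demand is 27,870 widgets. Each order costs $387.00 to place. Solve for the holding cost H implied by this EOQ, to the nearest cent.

Invert the EOQ relation Q*² = 2DS/H.
From Q* = √(2DS/H): H = 2DS / Q*² = 2 × 27,870 × 387 / 1,006² = 21.3148.

H ≈ $21.31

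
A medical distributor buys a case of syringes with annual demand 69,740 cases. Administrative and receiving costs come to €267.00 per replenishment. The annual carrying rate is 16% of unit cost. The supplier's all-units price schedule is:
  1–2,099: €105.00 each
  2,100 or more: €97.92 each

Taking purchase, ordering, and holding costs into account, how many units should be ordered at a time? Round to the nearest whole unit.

Q* ≈ 2,100 cases

Holding cost per unit per year at price C is H = 0.16·C.
For each price level, check whether its EOQ is feasible; otherwise the best quantity at that price is the breakpoint.
EOQ at €105.00 = 1488.9 (feasible in tier 1): TC = 69,740×€105.00 + (69,740/1488.9)×267 + (1488.9/2)×0.16×€105.00 = €7,347,713.03.
EOQ at €97.92 = 1541.8 < 2100, so use break Q=2100: TC = 69,740×€97.92 + (69,740/2100.0)×267 + (2100.0/2)×0.16×€97.92 = €6,854,258.30.
Lowest total cost is €6,854,258.30 at Q = 2100.0.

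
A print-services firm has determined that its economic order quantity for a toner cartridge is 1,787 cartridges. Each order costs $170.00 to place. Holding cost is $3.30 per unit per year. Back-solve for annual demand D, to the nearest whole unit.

D ≈ 30,994 cartridges per year

The basic EOQ model gives Q* = √(2DS/H); rearrange for the unknown.
From Q* = √(2DS/H): D = Q*²H / (2S) = 1,787² × 3.3 / (2 × 170) = 30994.464.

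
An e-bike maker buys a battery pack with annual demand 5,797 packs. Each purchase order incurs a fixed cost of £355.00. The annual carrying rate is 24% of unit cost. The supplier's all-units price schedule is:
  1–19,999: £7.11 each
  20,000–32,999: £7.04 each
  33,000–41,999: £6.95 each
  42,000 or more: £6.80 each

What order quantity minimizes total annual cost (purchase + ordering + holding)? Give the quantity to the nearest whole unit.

Q* ≈ 1,553 packs

Holding cost per unit per year at price C is H = 0.24·C.
Candidates are each tier's EOQ (if it falls in that tier) and each price-break quantity.
EOQ at £7.11 = 1553.1 (feasible in tier 1): TC = 5,797×£7.11 + (5,797/1553.1)×355 + (1553.1/2)×0.24×£7.11 = £43,866.82.
EOQ at £7.04 = 1560.8 < 20000, so use break Q=20000: TC = 5,797×£7.04 + (5,797/20000.0)×355 + (20000.0/2)×0.24×£7.04 = £57,809.78.
EOQ at £6.95 = 1570.8 < 33000, so use break Q=33000: TC = 5,797×£6.95 + (5,797/33000.0)×355 + (33000.0/2)×0.24×£6.95 = £67,873.51.
EOQ at £6.80 = 1588.1 < 42000, so use break Q=42000: TC = 5,797×£6.80 + (5,797/42000.0)×355 + (42000.0/2)×0.24×£6.80 = £73,740.60.
Lowest total cost is £43,866.82 at Q = 1553.1.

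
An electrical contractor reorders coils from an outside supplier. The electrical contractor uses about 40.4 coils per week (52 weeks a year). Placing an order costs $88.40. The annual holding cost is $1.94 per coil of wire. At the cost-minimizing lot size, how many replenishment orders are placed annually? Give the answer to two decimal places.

N ≈ 4.80 orders per year

Annual demand D = 40.4 × 52 = 2,100.8.
The optimal lot size = √(2DS/H) = √(2 × 2,100.8 × 88.4 / 1.94) ≈ 437.55.
Orders per year = D / Q* = 2,100.8 / 437.55 ≈ 4.801.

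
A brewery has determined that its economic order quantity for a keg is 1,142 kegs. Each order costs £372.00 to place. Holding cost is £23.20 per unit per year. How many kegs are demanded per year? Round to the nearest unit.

D ≈ 40,667 kegs per year

Invert the EOQ relation Q*² = 2DS/H.
From Q* = √(2DS/H): D = Q*²H / (2S) = 1,142² × 23.2 / (2 × 372) = 40667.480.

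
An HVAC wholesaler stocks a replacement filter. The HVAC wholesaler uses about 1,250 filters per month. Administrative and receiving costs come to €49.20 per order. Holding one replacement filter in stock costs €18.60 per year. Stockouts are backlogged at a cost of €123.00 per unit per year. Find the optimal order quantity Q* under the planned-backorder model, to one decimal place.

Q* ≈ 302.2 filters

Annual demand D = 1,250 × 12 = 15,000.
With planned backorders, Q* = √(2DS/H) · √((H+B)/B).
√(2DS/H) = √(2 × 15,000 × 49.2 / 18.6) = 281.700.
√((H+B)/B) = √((18.6+123)/123) = 1.0729.
Q* ≈ 302.250.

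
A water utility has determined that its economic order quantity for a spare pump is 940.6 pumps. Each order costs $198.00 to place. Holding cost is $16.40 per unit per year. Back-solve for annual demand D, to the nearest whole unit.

The basic EOQ model gives Q* = √(2DS/H); rearrange for the unknown.
From Q* = √(2DS/H): D = Q*²H / (2S) = 940.6² × 16.4 / (2 × 198) = 36640.265.

D ≈ 36,640 pumps per year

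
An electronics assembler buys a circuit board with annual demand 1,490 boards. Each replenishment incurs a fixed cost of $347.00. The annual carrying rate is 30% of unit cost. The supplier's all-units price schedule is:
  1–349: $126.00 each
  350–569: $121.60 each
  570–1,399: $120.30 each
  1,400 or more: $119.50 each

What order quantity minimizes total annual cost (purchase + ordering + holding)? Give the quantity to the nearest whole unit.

Q* ≈ 350 boards

Holding cost per unit per year at price C is H = 0.30·C.
Evaluate total cost at each tier's feasible EOQ or, if the EOQ is below the tier, at the tier's minimum quantity.
EOQ at $126.00 = 165.4 (feasible in tier 1): TC = 1,490×$126.00 + (1,490/165.4)×347 + (165.4/2)×0.30×$126.00 = $193,992.00.
EOQ at $121.60 = 168.4 < 350, so use break Q=350: TC = 1,490×$121.60 + (1,490/350.0)×347 + (350.0/2)×0.30×$121.60 = $189,045.23.
EOQ at $120.30 = 169.3 < 570, so use break Q=570: TC = 1,490×$120.30 + (1,490/570.0)×347 + (570.0/2)×0.30×$120.30 = $190,439.72.
EOQ at $119.50 = 169.8 < 1400, so use break Q=1400: TC = 1,490×$119.50 + (1,490/1400.0)×347 + (1400.0/2)×0.30×$119.50 = $203,519.31.
Lowest total cost is $189,045.23 at Q = 350.0.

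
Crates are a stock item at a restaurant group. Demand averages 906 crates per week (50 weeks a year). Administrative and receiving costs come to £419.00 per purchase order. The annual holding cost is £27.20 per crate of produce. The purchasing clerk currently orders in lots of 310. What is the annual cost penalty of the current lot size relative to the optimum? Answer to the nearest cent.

Extra cost ≈ £33,310.75 per year

Annual demand D = 906 × 50 = 45,300.
EOQ = √(2DS/H) = √(2 × 45,300 × 419 / 27.2) ≈ 1181.37.
Cost at Q* = (D/Q*)S + (Q*/2)H = √(2DSH) ≈ £32,133.32.
Cost at Q = 310: (45,300/310)×419 + (310/2)×27.2 = £61,228.06 + £4,216.00 = £65,444.06.
Excess = £65,444.06 − £32,133.32 = £33,310.75.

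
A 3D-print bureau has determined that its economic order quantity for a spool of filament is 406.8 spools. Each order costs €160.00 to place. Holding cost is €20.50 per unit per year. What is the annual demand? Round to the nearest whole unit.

Squaring Q* = √(2DS/H) gives Q*² = 2DS/H.
From Q* = √(2DS/H): D = Q*²H / (2S) = 406.8² × 20.5 / (2 × 160) = 10601.462.

D ≈ 10,601 spools per year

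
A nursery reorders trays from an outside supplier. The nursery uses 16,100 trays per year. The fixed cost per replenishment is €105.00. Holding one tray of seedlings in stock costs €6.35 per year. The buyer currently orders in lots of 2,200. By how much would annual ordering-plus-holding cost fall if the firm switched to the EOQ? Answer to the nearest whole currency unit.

Extra cost ≈ €3,120 per year

EOQ = √(2DS/H) = √(2 × 16,100 × 105 / 6.35) ≈ 729.69.
Cost at Q* = (D/Q*)S + (Q*/2)H = √(2DSH) ≈ €4,633.50.
Cost at Q = 2,200: (16,100/2,200)×105 + (2,200/2)×6.35 = €768.41 + €6,985.00 = €7,753.41.
Excess = €7,753.41 − €4,633.50 = €3,119.91.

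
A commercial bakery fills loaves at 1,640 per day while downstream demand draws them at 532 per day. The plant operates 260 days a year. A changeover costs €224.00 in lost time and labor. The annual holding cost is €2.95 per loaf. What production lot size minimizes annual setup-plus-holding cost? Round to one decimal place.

Q* ≈ 5,576.0 loaves

Annual demand D = 532 × 260 = 138,320.
Production build-up factor (1 − d/p) = 1 − 532/1,640 = 0.6756.
Q* = √(2DS / (H(1 − d/p))) = √(2 × 138,320 × 224 / (2.95 × 0.6756)).
= √(61,967,360 / 1.993) ≈ 5575.997.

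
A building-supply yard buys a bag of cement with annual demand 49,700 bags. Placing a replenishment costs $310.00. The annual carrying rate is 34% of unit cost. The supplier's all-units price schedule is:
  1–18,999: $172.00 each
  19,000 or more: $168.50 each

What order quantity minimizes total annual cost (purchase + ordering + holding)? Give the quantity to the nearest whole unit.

Holding cost per unit per year at price C is H = 0.34·C.
Evaluate total cost at each tier's feasible EOQ or, if the EOQ is below the tier, at the tier's minimum quantity.
EOQ at $172.00 = 725.9 (feasible in tier 1): TC = 49,700×$172.00 + (49,700/725.9)×310 + (725.9/2)×0.34×$172.00 = $8,590,850.00.
EOQ at $168.50 = 733.4 < 19000, so use break Q=19000: TC = 49,700×$168.50 + (49,700/19000.0)×310 + (19000.0/2)×0.34×$168.50 = $8,919,515.89.
Lowest total cost is $8,590,850.00 at Q = 725.9.

Q* ≈ 726 bags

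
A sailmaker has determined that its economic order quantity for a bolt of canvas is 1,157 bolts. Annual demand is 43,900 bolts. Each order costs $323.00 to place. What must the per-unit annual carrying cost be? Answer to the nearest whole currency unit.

Squaring Q* = √(2DS/H) gives Q*² = 2DS/H.
From Q* = √(2DS/H): H = 2DS / Q*² = 2 × 43,900 × 323 / 1,157² = 21.1851.

H ≈ $21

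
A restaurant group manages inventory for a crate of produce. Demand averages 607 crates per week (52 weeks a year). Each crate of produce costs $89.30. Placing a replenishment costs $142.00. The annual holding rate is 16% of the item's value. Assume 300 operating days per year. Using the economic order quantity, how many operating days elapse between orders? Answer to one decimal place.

T ≈ 7.5 days

Annual demand D = 607 × 52 = 31,564.
Holding cost H = 0.16 × $89.30 = $14.2880 per unit per year.
Q* = √(2DS/H) = √(2 × 31,564 × 142 / 14.288) ≈ 792.08.
Cycle time = Q*/D × 300 = 792.08 / 31,564 × 300 ≈ 7.528 days.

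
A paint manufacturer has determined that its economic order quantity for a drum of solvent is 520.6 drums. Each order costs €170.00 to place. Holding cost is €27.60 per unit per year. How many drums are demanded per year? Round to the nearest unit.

The basic EOQ model gives Q* = √(2DS/H); rearrange for the unknown.
From Q* = √(2DS/H): D = Q*²H / (2S) = 520.6² × 27.6 / (2 × 170) = 22000.801.

D ≈ 22,001 drums per year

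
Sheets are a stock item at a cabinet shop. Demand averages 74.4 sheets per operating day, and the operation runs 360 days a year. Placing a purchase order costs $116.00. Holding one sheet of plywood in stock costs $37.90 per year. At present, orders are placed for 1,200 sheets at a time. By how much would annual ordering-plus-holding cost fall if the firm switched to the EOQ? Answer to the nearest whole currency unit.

Extra cost ≈ $9,983 per year

Annual demand D = 74.4 × 360 = 26,784.
EOQ = √(2DS/H) = √(2 × 26,784 × 116 / 37.9) ≈ 404.91.
Cost at Q* = (D/Q*)S + (Q*/2)H = √(2DSH) ≈ $15,346.22.
Cost at Q = 1,200: (26,784/1,200)×116 + (1,200/2)×37.9 = $2,589.12 + $22,740.00 = $25,329.12.
Excess = $25,329.12 − $15,346.22 = $9,982.90.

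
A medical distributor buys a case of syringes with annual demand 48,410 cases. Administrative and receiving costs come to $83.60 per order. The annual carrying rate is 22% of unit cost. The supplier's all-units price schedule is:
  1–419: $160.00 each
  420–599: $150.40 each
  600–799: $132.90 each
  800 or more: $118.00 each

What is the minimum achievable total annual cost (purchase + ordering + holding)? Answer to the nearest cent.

TC* ≈ $5,727,822.84

Holding cost per unit per year at price C is H = 0.22·C.
Candidates are each tier's EOQ (if it falls in that tier) and each price-break quantity.
Tier 1 ($160.00): EOQ = 479.5 exceeds tier's upper bound 419, so this tier is dominated.
EOQ at $150.40 = 494.6 (feasible in tier 2): TC = 48,410×$150.40 + (48,410/494.6)×83.6 + (494.6/2)×0.22×$150.40 = $7,297,229.19.
EOQ at $132.90 = 526.2 < 600, so use break Q=600: TC = 48,410×$132.90 + (48,410/600.0)×83.6 + (600.0/2)×0.22×$132.90 = $6,449,205.53.
EOQ at $118.00 = 558.4 < 800, so use break Q=800: TC = 48,410×$118.00 + (48,410/800.0)×83.6 + (800.0/2)×0.22×$118.00 = $5,727,822.84.
Lowest total cost among the candidates is at Q = 800.0.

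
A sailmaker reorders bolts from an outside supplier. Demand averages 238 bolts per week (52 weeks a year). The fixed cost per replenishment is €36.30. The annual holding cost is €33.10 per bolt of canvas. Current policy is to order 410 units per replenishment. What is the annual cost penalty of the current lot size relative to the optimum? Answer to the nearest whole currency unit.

Annual demand D = 238 × 52 = 12,376.
EOQ = √(2DS/H) = √(2 × 12,376 × 36.3 / 33.1) ≈ 164.76.
Cost at Q* = (D/Q*)S + (Q*/2)H = √(2DSH) ≈ €5,453.46.
Cost at Q = 410: (12,376/410)×36.3 + (410/2)×33.1 = €1,095.73 + €6,785.50 = €7,881.23.
Excess = €7,881.23 − €5,453.46 = €2,427.76.

Extra cost ≈ €2,428 per year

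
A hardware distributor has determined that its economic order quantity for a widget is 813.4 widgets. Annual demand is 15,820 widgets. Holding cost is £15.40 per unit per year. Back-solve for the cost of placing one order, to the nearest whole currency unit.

S ≈ £322

The basic EOQ model gives Q* = √(2DS/H); rearrange for the unknown.
From Q* = √(2DS/H): S = Q*²H / (2D) = 813.4² × 15.4 / (2 × 15,820) = 322.0272.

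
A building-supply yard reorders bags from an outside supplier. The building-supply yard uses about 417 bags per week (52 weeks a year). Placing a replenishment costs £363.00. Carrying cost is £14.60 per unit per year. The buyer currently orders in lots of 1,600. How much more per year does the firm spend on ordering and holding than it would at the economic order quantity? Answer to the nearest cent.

Annual demand D = 417 × 52 = 21,684.
EOQ = √(2DS/H) = √(2 × 21,684 × 363 / 14.6) ≈ 1038.39.
Cost at Q* = (D/Q*)S + (Q*/2)H = √(2DSH) ≈ £15,160.53.
Cost at Q = 1,600: (21,684/1,600)×363 + (1,600/2)×14.6 = £4,919.56 + £11,680.00 = £16,599.56.
Excess = £16,599.56 − £15,160.53 = £1,439.03.

Extra cost ≈ £1,439.03 per year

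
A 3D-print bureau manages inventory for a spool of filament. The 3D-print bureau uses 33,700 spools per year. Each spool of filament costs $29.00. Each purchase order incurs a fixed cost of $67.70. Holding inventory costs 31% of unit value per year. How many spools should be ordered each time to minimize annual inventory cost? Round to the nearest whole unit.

Q* ≈ 712 spools

Holding cost H = 0.31 × $29.00 = $8.9900 per unit per year.
EOQ = √(2DS / H) = √(2 × 33,700 × 67.7 / 8.99).
= √(4,562,980 / 8.99) = √507,561.7353 ≈ 712.434.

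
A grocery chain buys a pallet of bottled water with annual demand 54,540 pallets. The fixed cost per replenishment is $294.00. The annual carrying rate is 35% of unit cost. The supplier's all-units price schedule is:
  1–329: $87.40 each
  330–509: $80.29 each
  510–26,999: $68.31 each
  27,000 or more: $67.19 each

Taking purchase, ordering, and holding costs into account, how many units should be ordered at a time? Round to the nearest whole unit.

Holding cost per unit per year at price C is H = 0.35·C.
Candidates are each tier's EOQ (if it falls in that tier) and each price-break quantity.
Tier 1 ($87.40): EOQ = 1023.9 exceeds tier's upper bound 329, so this tier is dominated.
Tier 2 ($80.29): EOQ = 1068.3 exceeds tier's upper bound 509, so this tier is dominated.
EOQ at $68.31 = 1158.2 (feasible in tier 3): TC = 54,540×$68.31 + (54,540/1158.2)×294 + (1158.2/2)×0.35×$68.31 = $3,753,317.36.
EOQ at $67.19 = 1167.8 < 27000, so use break Q=27000: TC = 54,540×$67.19 + (54,540/27000.0)×294 + (27000.0/2)×0.35×$67.19 = $3,982,609.23.
Lowest total cost is $3,753,317.36 at Q = 1158.2.

Q* ≈ 1,158 pallets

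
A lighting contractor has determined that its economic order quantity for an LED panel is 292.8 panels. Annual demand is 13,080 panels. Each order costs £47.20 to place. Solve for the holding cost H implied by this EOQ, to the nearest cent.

H ≈ £14.40

Squaring Q* = √(2DS/H) gives Q*² = 2DS/H.
From Q* = √(2DS/H): H = 2DS / Q*² = 2 × 13,080 × 47.2 / 292.8² = 14.4025.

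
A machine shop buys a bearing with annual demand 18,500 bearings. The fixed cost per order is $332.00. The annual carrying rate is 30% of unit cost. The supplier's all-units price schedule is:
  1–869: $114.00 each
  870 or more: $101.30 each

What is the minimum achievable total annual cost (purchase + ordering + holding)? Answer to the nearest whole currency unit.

Holding cost per unit per year at price C is H = 0.30·C.
Candidates are each tier's EOQ (if it falls in that tier) and each price-break quantity.
EOQ at $114.00 = 599.3 (feasible in tier 1): TC = 18,500×$114.00 + (18,500/599.3)×332 + (599.3/2)×0.30×$114.00 = $2,129,496.65.
EOQ at $101.30 = 635.8 < 870, so use break Q=870: TC = 18,500×$101.30 + (18,500/870.0)×332 + (870.0/2)×0.30×$101.30 = $1,894,329.42.
Lowest total cost among the candidates is at Q = 870.0.

TC* ≈ $1,894,329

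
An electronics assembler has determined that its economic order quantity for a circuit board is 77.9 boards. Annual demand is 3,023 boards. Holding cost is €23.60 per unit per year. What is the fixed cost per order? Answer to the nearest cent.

Invert the EOQ relation Q*² = 2DS/H.
From Q* = √(2DS/H): S = Q*²H / (2D) = 77.9² × 23.6 / (2 × 3,023) = 23.6875.

S ≈ €23.69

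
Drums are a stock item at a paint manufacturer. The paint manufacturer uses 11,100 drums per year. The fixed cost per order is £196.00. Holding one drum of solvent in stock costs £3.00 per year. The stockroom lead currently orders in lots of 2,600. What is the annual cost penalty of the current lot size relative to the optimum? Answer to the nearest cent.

EOQ = √(2DS/H) = √(2 × 11,100 × 196 / 3) ≈ 1204.33.
Cost at Q* = (D/Q*)S + (Q*/2)H = √(2DSH) ≈ £3,612.98.
Cost at Q = 2,600: (11,100/2,600)×196 + (2,600/2)×3 = £836.77 + £3,900.00 = £4,736.77.
Excess = £4,736.77 − £3,612.98 = £1,123.79.

Extra cost ≈ £1,123.79 per year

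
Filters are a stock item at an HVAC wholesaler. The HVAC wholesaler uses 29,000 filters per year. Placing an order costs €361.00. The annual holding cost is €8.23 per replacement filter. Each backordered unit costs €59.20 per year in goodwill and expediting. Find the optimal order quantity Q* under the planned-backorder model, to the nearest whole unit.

With planned backorders, Q* = √(2DS/H) · √((H+B)/B).
√(2DS/H) = √(2 × 29,000 × 361 / 8.23) = 1595.026.
√((H+B)/B) = √((8.23+59.2)/59.2) = 1.0672.
Q* ≈ 1702.289.

Q* ≈ 1,702 filters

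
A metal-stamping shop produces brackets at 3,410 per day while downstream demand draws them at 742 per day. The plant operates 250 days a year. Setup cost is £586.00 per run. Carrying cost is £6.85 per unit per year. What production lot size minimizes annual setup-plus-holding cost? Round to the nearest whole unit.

Annual demand D = 742 × 250 = 185,500.
Production build-up factor (1 − d/p) = 1 − 742/3,410 = 0.7824.
Q* = √(2DS / (H(1 − d/p))) = √(2 × 185,500 × 586 / (6.85 × 0.7824)).
= √(217,406,000 / 5.3595) ≈ 6369.051.

Q* ≈ 6,369 brackets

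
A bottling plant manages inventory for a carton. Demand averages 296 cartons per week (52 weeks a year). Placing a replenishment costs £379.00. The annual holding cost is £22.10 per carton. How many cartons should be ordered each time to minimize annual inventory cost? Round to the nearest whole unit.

Q* ≈ 727 cartons

Annual demand D = 296 × 52 = 15,392.
EOQ = √(2DS / H) = √(2 × 15,392 × 379 / 22.1).
= √(11,667,136 / 22.1) = √527,924.7059 ≈ 726.584.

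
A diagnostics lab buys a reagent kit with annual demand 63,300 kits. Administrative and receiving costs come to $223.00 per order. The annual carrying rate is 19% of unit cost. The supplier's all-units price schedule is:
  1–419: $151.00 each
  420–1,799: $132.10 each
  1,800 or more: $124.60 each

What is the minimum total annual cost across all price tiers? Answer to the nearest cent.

Holding cost per unit per year at price C is H = 0.19·C.
Candidates are each tier's EOQ (if it falls in that tier) and each price-break quantity.
Tier 1 ($151.00): EOQ = 992.0 exceeds tier's upper bound 419, so this tier is dominated.
EOQ at $132.10 = 1060.6 (feasible in tier 2): TC = 63,300×$132.10 + (63,300/1060.6)×223 + (1060.6/2)×0.19×$132.10 = $8,388,549.35.
EOQ at $124.60 = 1092.0 < 1800, so use break Q=1800: TC = 63,300×$124.60 + (63,300/1800.0)×223 + (1800.0/2)×0.19×$124.60 = $7,916,328.77.
Lowest total cost among the candidates is at Q = 1800.0.

TC* ≈ $7,916,328.77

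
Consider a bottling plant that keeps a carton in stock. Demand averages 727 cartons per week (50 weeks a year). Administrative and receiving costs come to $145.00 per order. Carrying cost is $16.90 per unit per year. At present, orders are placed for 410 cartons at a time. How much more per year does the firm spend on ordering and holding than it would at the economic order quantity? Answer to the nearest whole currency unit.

Extra cost ≈ $2,973 per year

Annual demand D = 727 × 50 = 36,350.
EOQ = √(2DS/H) = √(2 × 36,350 × 145 / 16.9) ≈ 789.78.
Cost at Q* = (D/Q*)S + (Q*/2)H = √(2DSH) ≈ $13,347.33.
Cost at Q = 410: (36,350/410)×145 + (410/2)×16.9 = $12,855.49 + $3,464.50 = $16,319.99.
Excess = $16,319.99 − $13,347.33 = $2,972.65.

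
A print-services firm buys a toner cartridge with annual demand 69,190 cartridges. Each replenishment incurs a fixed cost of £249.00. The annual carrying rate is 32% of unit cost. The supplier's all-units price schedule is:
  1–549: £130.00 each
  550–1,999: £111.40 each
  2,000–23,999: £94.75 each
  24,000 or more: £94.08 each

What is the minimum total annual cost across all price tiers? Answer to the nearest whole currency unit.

Holding cost per unit per year at price C is H = 0.32·C.
Evaluate total cost at each tier's feasible EOQ or, if the EOQ is below the tier, at the tier's minimum quantity.
Tier 1 (£130.00): EOQ = 910.1 exceeds tier's upper bound 549, so this tier is dominated.
EOQ at £111.40 = 983.1 (feasible in tier 2): TC = 69,190×£111.40 + (69,190/983.1)×249 + (983.1/2)×0.32×£111.40 = £7,742,813.25.
EOQ at £94.75 = 1066.0 < 2000, so use break Q=2000: TC = 69,190×£94.75 + (69,190/2000.0)×249 + (2000.0/2)×0.32×£94.75 = £6,594,686.66.
EOQ at £94.08 = 1069.8 < 24000, so use break Q=24000: TC = 69,190×£94.08 + (69,190/24000.0)×249 + (24000.0/2)×0.32×£94.08 = £6,871,380.25.
Lowest total cost among the candidates is at Q = 2000.0.

TC* ≈ £6,594,687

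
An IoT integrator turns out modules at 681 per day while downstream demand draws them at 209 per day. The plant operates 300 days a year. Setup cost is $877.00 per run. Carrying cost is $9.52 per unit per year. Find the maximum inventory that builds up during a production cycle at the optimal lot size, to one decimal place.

I_max ≈ 2,829.6 modules

Annual demand D = 209 × 300 = 62,700.
Production build-up factor (1 − d/p) = 1 − 209/681 = 0.6931.
Q* = √(2DS / (H(1 − d/p))) = √(2 × 62,700 × 877 / (9.52 × 0.6931)).
= √(109,975,800 / 6.5983) ≈ 4082.561.
Maximum inventory = Q*(1 − d/p) = 4082.561 × 0.6931 ≈ 2829.616.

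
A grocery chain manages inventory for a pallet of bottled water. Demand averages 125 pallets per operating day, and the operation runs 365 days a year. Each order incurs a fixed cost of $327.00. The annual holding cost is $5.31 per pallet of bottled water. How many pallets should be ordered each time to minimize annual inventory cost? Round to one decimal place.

Q* ≈ 2,370.5 pallets

Annual demand D = 125 × 365 = 45,625.
EOQ = √(2DS / H) = √(2 × 45,625 × 327 / 5.31).
= √(29,838,750 / 5.31) = √5,619,350.2825 ≈ 2370.517.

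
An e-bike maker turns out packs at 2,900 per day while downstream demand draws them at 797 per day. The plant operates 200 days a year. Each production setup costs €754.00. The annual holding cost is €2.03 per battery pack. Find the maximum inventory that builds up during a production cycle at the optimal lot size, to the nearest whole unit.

I_max ≈ 9,267 packs

Annual demand D = 797 × 200 = 159,400.
Production build-up factor (1 − d/p) = 1 − 797/2,900 = 0.7252.
Q* = √(2DS / (H(1 − d/p))) = √(2 × 159,400 × 754 / (2.03 × 0.7252)).
= √(240,375,200 / 1.4721) ≈ 12778.391.
Maximum inventory = Q*(1 − d/p) = 12778.391 × 0.7252 ≈ 9266.537.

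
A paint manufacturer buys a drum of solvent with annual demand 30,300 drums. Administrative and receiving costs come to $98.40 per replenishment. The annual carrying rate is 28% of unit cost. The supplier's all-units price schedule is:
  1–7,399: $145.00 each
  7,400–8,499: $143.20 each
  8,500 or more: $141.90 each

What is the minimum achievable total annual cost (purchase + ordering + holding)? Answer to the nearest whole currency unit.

Holding cost per unit per year at price C is H = 0.28·C.
For each price level, check whether its EOQ is feasible; otherwise the best quantity at that price is the breakpoint.
EOQ at $145.00 = 383.2 (feasible in tier 1): TC = 30,300×$145.00 + (30,300/383.2)×98.4 + (383.2/2)×0.28×$145.00 = $4,409,059.54.
EOQ at $143.20 = 385.6 < 7400, so use break Q=7400: TC = 30,300×$143.20 + (30,300/7400.0)×98.4 + (7400.0/2)×0.28×$143.20 = $4,487,718.11.
EOQ at $141.90 = 387.4 < 8500, so use break Q=8500: TC = 30,300×$141.90 + (30,300/8500.0)×98.4 + (8500.0/2)×0.28×$141.90 = $4,468,781.77.
Lowest total cost among the candidates is at Q = 383.2.

TC* ≈ $4,409,060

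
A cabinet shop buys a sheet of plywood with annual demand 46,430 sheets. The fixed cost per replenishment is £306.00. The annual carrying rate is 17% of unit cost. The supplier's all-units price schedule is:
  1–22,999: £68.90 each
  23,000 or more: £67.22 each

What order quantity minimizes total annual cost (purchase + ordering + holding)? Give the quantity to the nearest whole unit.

Q* ≈ 1,558 sheets

Holding cost per unit per year at price C is H = 0.17·C.
Candidates are each tier's EOQ (if it falls in that tier) and each price-break quantity.
EOQ at £68.90 = 1557.5 (feasible in tier 1): TC = 46,430×£68.90 + (46,430/1557.5)×306 + (1557.5/2)×0.17×£68.90 = £3,217,270.54.
EOQ at £67.22 = 1576.9 < 23000, so use break Q=23000: TC = 46,430×£67.22 + (46,430/23000.0)×306 + (23000.0/2)×0.17×£67.22 = £3,253,057.42.
Lowest total cost is £3,217,270.54 at Q = 1557.5.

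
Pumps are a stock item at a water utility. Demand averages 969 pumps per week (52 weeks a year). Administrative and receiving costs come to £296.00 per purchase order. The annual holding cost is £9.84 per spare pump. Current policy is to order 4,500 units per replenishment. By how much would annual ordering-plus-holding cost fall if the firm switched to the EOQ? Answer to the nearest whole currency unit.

Annual demand D = 969 × 52 = 50,388.
EOQ = √(2DS/H) = √(2 × 50,388 × 296 / 9.84) ≈ 1741.11.
Cost at Q* = (D/Q*)S + (Q*/2)H = √(2DSH) ≈ £17,132.55.
Cost at Q = 4,500: (50,388/4,500)×296 + (4,500/2)×9.84 = £3,314.41 + £22,140.00 = £25,454.41.
Excess = £25,454.41 − £17,132.55 = £8,321.86.

Extra cost ≈ £8,322 per year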